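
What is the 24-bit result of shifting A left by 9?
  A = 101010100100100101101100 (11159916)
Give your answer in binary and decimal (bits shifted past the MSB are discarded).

Shift left by 9: drop the top 9 bit(s), append 9 zero(s) on the right.
  101010100100100101101100  ->  discard [101010100], keep [100100101101100], append 000000000
= 100100101101100000000000

Answer: 100100101101100000000000 (9623552)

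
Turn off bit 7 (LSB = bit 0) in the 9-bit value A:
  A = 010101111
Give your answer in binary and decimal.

Mask = ~(1 << 7) = 101111111
Bit 7 of A is 1, so AND-ing with the mask clears it to 0.
  010101111
& 101111111
-----------
  000101111

Answer: 000101111 (47)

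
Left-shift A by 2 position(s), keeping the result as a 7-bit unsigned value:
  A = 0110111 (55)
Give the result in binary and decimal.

Shift left by 2: drop the top 2 bit(s), append 2 zero(s) on the right.
  0110111  ->  discard [01], keep [10111], append 00
= 1011100

Answer: 1011100 (92)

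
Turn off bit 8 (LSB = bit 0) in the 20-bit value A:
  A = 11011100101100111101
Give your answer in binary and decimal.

Mask = ~(1 << 8) = 11111111111011111111
Bit 8 of A is 1, so AND-ing with the mask clears it to 0.
  11011100101100111101
& 11111111111011111111
----------------------
  11011100101000111101

Answer: 11011100101000111101 (903741)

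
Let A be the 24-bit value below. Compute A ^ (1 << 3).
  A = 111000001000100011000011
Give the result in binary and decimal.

Mask = 1 << 3 = 000000000000000000001000
Bit 3 of A is 0; XOR with the mask flips it to 1.
  111000001000100011000011
^ 000000000000000000001000
--------------------------
  111000001000100011001011

Answer: 111000001000100011001011 (14715083)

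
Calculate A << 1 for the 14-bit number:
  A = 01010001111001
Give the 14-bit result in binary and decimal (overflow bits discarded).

Shift left by 1: drop the top 1 bit(s), append 1 zero(s) on the right.
  01010001111001  ->  discard [0], keep [1010001111001], append 0
= 10100011110010

Answer: 10100011110010 (10482)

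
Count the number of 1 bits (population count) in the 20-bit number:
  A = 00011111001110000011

00011111001110000011
1-bits at positions (from bit 0 = LSB): 0, 1, 7, 8, 9, 12, 13, 14, 15, 16
Count = 10

Answer: 10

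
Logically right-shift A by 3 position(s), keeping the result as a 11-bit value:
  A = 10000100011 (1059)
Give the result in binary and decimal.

Logical shift right by 3: drop the bottom 3 bit(s), prepend 3 zero(s) on the left.
  10000100011  ->  keep [10000100], discard [011], prepend 000
= 00010000100

Answer: 00010000100 (132)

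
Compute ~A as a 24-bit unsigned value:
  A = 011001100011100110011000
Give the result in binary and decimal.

Flip each bit (0->1, 1->0):
  011001100011100110011000
  100110011100011001100111

Answer: 100110011100011001100111 (10077799)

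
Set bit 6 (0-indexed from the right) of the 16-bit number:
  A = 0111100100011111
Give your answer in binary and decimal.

Mask = 1 << 6 = 0000000001000000
Bit 6 of A is 0, so OR-ing with the mask flips it to 1.
  0111100100011111
| 0000000001000000
------------------
  0111100101011111

Answer: 0111100101011111 (31071)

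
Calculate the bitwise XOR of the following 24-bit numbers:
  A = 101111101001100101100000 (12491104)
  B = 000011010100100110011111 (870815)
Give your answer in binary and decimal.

Apply ^ to each column (1 where bits differ):
  101111101001100101100000
^ 000011010100100110011111
--------------------------
  101100111101000011111111

Answer: 101100111101000011111111 (11784447)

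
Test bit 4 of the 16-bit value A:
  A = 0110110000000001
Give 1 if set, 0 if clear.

Bit 4 is the 5th from the right.
  0110110000000001
             ^
That bit is 0.

Answer: 0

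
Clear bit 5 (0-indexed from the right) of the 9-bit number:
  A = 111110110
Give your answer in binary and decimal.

Mask = ~(1 << 5) = 111011111
Bit 5 of A is 1, so AND-ing with the mask clears it to 0.
  111110110
& 111011111
-----------
  111010110

Answer: 111010110 (470)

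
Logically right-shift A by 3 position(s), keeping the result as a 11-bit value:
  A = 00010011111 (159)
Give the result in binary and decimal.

Logical shift right by 3: drop the bottom 3 bit(s), prepend 3 zero(s) on the left.
  00010011111  ->  keep [00010011], discard [111], prepend 000
= 00000010011

Answer: 00000010011 (19)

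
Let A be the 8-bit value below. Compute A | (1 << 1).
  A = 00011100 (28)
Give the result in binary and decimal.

Mask = 1 << 1 = 00000010
Bit 1 of A is 0, so OR-ing with the mask flips it to 1.
  00011100
| 00000010
----------
  00011110

Answer: 00011110 (30)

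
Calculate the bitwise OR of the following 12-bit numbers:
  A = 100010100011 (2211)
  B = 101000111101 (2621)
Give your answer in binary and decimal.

Apply | to each column (1 where either bit is 1):
  100010100011
| 101000111101
--------------
  101010111111

Answer: 101010111111 (2751)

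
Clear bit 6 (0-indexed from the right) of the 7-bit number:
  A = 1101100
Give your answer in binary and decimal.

Mask = ~(1 << 6) = 0111111
Bit 6 of A is 1, so AND-ing with the mask clears it to 0.
  1101100
& 0111111
---------
  0101100

Answer: 0101100 (44)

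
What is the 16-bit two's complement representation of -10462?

1. Binary of +10462:  0010100011011110
2. Invert bits:     1101011100100001
3. Add 1:           1101011100100010

Answer: 1101011100100010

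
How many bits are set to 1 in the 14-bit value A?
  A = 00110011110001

00110011110001
1-bits at positions (from bit 0 = LSB): 0, 4, 5, 6, 7, 10, 11
Count = 7

Answer: 7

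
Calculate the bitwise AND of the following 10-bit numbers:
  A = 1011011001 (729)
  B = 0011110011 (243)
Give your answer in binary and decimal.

Apply & to each column (1 only where both bits are 1):
  1011011001
& 0011110011
------------
  0011010001

Answer: 0011010001 (209)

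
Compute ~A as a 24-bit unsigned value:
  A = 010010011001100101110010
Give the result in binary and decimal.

Flip each bit (0->1, 1->0):
  010010011001100101110010
  101101100110011010001101

Answer: 101101100110011010001101 (11953805)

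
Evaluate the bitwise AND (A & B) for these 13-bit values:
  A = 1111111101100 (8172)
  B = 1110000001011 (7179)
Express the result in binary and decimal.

Apply & to each column (1 only where both bits are 1):
  1111111101100
& 1110000001011
---------------
  1110000001000

Answer: 1110000001000 (7176)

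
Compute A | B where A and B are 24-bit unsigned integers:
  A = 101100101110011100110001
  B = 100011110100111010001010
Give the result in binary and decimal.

Apply | to each column (1 where either bit is 1):
  101100101110011100110001
| 100011110100111010001010
--------------------------
  101111111110111110111011

Answer: 101111111110111110111011 (12578747)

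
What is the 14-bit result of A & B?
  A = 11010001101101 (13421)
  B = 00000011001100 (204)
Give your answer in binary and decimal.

Apply & to each column (1 only where both bits are 1):
  11010001101101
& 00000011001100
----------------
  00000001001100

Answer: 00000001001100 (76)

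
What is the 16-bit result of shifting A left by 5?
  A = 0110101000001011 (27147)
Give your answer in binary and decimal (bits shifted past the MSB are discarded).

Shift left by 5: drop the top 5 bit(s), append 5 zero(s) on the right.
  0110101000001011  ->  discard [01101], keep [01000001011], append 00000
= 0100000101100000

Answer: 0100000101100000 (16736)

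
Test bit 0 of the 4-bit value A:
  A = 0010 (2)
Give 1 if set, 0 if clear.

Bit 0 is the 1st from the right.
  0010
     ^
That bit is 0.

Answer: 0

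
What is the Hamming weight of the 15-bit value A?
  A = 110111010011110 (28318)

110111010011110
1-bits at positions (from bit 0 = LSB): 1, 2, 3, 4, 7, 9, 10, 11, 13, 14
Count = 10

Answer: 10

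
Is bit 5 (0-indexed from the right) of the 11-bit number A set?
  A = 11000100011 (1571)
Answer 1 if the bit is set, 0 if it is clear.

Bit 5 is the 6th from the right.
  11000100011
       ^
That bit is 1.

Answer: 1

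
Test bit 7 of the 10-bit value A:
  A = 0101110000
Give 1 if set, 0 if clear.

Bit 7 is the 8th from the right.
  0101110000
    ^
That bit is 0.

Answer: 0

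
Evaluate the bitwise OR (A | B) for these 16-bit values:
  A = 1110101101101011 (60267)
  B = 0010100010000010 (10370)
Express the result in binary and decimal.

Apply | to each column (1 where either bit is 1):
  1110101101101011
| 0010100010000010
------------------
  1110101111101011

Answer: 1110101111101011 (60395)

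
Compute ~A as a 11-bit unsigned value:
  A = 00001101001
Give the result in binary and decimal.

Flip each bit (0->1, 1->0):
  00001101001
  11110010110

Answer: 11110010110 (1942)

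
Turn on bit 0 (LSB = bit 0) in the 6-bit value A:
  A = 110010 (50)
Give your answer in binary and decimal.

Mask = 1 << 0 = 000001
Bit 0 of A is 0, so OR-ing with the mask flips it to 1.
  110010
| 000001
--------
  110011

Answer: 110011 (51)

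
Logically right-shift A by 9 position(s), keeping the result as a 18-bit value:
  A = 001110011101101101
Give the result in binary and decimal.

Logical shift right by 9: drop the bottom 9 bit(s), prepend 9 zero(s) on the left.
  001110011101101101  ->  keep [001110011], discard [101101101], prepend 000000000
= 000000000001110011

Answer: 000000000001110011 (115)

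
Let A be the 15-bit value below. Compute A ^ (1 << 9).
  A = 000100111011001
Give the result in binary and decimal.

Mask = 1 << 9 = 000001000000000
Bit 9 of A is 0; XOR with the mask flips it to 1.
  000100111011001
^ 000001000000000
-----------------
  000101111011001

Answer: 000101111011001 (3033)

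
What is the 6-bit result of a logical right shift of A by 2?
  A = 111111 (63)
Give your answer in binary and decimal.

Logical shift right by 2: drop the bottom 2 bit(s), prepend 2 zero(s) on the left.
  111111  ->  keep [1111], discard [11], prepend 00
= 001111

Answer: 001111 (15)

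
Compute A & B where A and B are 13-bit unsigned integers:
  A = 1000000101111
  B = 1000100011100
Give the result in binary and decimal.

Apply & to each column (1 only where both bits are 1):
  1000000101111
& 1000100011100
---------------
  1000000001100

Answer: 1000000001100 (4108)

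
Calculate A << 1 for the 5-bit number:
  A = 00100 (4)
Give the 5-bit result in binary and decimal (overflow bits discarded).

Shift left by 1: drop the top 1 bit(s), append 1 zero(s) on the right.
  00100  ->  discard [0], keep [0100], append 0
= 01000

Answer: 01000 (8)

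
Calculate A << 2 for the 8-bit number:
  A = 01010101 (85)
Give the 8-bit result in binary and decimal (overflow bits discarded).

Shift left by 2: drop the top 2 bit(s), append 2 zero(s) on the right.
  01010101  ->  discard [01], keep [010101], append 00
= 01010100

Answer: 01010100 (84)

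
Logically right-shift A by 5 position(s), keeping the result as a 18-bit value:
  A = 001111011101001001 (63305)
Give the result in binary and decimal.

Logical shift right by 5: drop the bottom 5 bit(s), prepend 5 zero(s) on the left.
  001111011101001001  ->  keep [0011110111010], discard [01001], prepend 00000
= 000000011110111010

Answer: 000000011110111010 (1978)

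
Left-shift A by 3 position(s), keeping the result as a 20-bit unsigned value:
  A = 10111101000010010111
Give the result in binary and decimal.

Shift left by 3: drop the top 3 bit(s), append 3 zero(s) on the right.
  10111101000010010111  ->  discard [101], keep [11101000010010111], append 000
= 11101000010010111000

Answer: 11101000010010111000 (951480)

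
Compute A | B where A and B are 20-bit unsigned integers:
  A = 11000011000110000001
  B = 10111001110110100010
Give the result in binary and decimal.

Apply | to each column (1 where either bit is 1):
  11000011000110000001
| 10111001110110100010
----------------------
  11111011110110100011

Answer: 11111011110110100011 (1031587)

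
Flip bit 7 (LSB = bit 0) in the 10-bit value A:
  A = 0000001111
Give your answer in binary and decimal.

Mask = 1 << 7 = 0010000000
Bit 7 of A is 0; XOR with the mask flips it to 1.
  0000001111
^ 0010000000
------------
  0010001111

Answer: 0010001111 (143)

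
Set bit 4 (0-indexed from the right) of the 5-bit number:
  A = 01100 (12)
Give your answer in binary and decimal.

Mask = 1 << 4 = 10000
Bit 4 of A is 0, so OR-ing with the mask flips it to 1.
  01100
| 10000
-------
  11100

Answer: 11100 (28)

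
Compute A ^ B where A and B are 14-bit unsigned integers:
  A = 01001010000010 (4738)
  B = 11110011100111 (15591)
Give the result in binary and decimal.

Apply ^ to each column (1 where bits differ):
  01001010000010
^ 11110011100111
----------------
  10111001100101

Answer: 10111001100101 (11877)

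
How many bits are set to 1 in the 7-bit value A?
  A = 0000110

0000110
1-bits at positions (from bit 0 = LSB): 1, 2
Count = 2

Answer: 2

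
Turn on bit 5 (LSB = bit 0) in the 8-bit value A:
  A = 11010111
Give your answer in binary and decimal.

Mask = 1 << 5 = 00100000
Bit 5 of A is 0, so OR-ing with the mask flips it to 1.
  11010111
| 00100000
----------
  11110111

Answer: 11110111 (247)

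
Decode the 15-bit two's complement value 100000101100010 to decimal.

MSB is 1, so the value is negative. Find the magnitude:
1. Invert bits:  011111010011101
2. Add 1:        011111010011110  = 16030
3. Apply sign:   -16030

Answer: -16030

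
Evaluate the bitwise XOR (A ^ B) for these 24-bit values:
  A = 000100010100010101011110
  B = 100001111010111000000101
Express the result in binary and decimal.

Apply ^ to each column (1 where bits differ):
  000100010100010101011110
^ 100001111010111000000101
--------------------------
  100101101110101101011011

Answer: 100101101110101101011011 (9890651)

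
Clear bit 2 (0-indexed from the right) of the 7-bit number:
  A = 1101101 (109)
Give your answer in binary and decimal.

Mask = ~(1 << 2) = 1111011
Bit 2 of A is 1, so AND-ing with the mask clears it to 0.
  1101101
& 1111011
---------
  1101001

Answer: 1101001 (105)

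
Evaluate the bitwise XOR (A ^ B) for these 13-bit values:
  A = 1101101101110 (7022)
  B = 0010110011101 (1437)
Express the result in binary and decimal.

Apply ^ to each column (1 where bits differ):
  1101101101110
^ 0010110011101
---------------
  1111011110011

Answer: 1111011110011 (7923)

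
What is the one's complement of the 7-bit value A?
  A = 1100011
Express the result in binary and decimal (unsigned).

Flip each bit (0->1, 1->0):
  1100011
  0011100

Answer: 0011100 (28)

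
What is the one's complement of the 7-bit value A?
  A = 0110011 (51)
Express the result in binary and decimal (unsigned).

Flip each bit (0->1, 1->0):
  0110011
  1001100

Answer: 1001100 (76)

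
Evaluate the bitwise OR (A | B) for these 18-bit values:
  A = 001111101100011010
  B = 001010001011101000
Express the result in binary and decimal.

Apply | to each column (1 where either bit is 1):
  001111101100011010
| 001010001011101000
--------------------
  001111101111111010

Answer: 001111101111111010 (64506)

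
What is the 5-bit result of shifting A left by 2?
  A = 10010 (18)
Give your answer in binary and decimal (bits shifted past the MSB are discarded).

Shift left by 2: drop the top 2 bit(s), append 2 zero(s) on the right.
  10010  ->  discard [10], keep [010], append 00
= 01000

Answer: 01000 (8)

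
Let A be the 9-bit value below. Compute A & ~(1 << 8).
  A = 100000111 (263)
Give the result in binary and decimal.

Mask = ~(1 << 8) = 011111111
Bit 8 of A is 1, so AND-ing with the mask clears it to 0.
  100000111
& 011111111
-----------
  000000111

Answer: 000000111 (7)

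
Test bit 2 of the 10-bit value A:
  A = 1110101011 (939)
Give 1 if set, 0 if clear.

Bit 2 is the 3rd from the right.
  1110101011
         ^
That bit is 0.

Answer: 0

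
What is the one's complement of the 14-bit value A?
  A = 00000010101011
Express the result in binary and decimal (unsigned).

Flip each bit (0->1, 1->0):
  00000010101011
  11111101010100

Answer: 11111101010100 (16212)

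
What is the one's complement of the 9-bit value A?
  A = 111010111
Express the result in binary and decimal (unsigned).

Flip each bit (0->1, 1->0):
  111010111
  000101000

Answer: 000101000 (40)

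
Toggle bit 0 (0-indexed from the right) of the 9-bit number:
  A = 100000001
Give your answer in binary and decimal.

Mask = 1 << 0 = 000000001
Bit 0 of A is 1; XOR with the mask flips it to 0.
  100000001
^ 000000001
-----------
  100000000

Answer: 100000000 (256)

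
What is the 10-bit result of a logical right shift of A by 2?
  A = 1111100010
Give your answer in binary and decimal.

Logical shift right by 2: drop the bottom 2 bit(s), prepend 2 zero(s) on the left.
  1111100010  ->  keep [11111000], discard [10], prepend 00
= 0011111000

Answer: 0011111000 (248)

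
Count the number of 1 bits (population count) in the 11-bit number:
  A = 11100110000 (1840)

11100110000
1-bits at positions (from bit 0 = LSB): 4, 5, 8, 9, 10
Count = 5

Answer: 5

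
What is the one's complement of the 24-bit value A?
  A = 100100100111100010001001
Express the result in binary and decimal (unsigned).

Flip each bit (0->1, 1->0):
  100100100111100010001001
  011011011000011101110110

Answer: 011011011000011101110110 (7178102)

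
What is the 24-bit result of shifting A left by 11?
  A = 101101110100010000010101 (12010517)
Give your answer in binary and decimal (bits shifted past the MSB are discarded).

Shift left by 11: drop the top 11 bit(s), append 11 zero(s) on the right.
  101101110100010000010101  ->  discard [10110111010], keep [0010000010101], append 00000000000
= 001000001010100000000000

Answer: 001000001010100000000000 (2140160)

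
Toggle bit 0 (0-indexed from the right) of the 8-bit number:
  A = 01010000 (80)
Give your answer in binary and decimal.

Mask = 1 << 0 = 00000001
Bit 0 of A is 0; XOR with the mask flips it to 1.
  01010000
^ 00000001
----------
  01010001

Answer: 01010001 (81)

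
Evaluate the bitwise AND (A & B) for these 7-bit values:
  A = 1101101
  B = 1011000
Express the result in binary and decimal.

Apply & to each column (1 only where both bits are 1):
  1101101
& 1011000
---------
  1001000

Answer: 1001000 (72)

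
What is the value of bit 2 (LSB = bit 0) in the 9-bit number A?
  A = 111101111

Bit 2 is the 3rd from the right.
  111101111
        ^
That bit is 1.

Answer: 1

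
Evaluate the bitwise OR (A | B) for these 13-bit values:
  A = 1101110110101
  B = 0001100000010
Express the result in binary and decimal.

Apply | to each column (1 where either bit is 1):
  1101110110101
| 0001100000010
---------------
  1101110110111

Answer: 1101110110111 (7095)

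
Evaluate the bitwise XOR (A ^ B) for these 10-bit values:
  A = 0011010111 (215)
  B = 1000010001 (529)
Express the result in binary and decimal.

Apply ^ to each column (1 where bits differ):
  0011010111
^ 1000010001
------------
  1011000110

Answer: 1011000110 (710)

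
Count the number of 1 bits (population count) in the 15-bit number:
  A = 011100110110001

011100110110001
1-bits at positions (from bit 0 = LSB): 0, 4, 5, 7, 8, 11, 12, 13
Count = 8

Answer: 8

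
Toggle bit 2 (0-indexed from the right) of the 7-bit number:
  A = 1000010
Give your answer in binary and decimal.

Mask = 1 << 2 = 0000100
Bit 2 of A is 0; XOR with the mask flips it to 1.
  1000010
^ 0000100
---------
  1000110

Answer: 1000110 (70)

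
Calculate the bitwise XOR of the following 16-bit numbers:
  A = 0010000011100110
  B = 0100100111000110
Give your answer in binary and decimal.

Apply ^ to each column (1 where bits differ):
  0010000011100110
^ 0100100111000110
------------------
  0110100100100000

Answer: 0110100100100000 (26912)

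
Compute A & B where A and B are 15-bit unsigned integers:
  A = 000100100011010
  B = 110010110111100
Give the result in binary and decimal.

Apply & to each column (1 only where both bits are 1):
  000100100011010
& 110010110111100
-----------------
  000000100011000

Answer: 000000100011000 (280)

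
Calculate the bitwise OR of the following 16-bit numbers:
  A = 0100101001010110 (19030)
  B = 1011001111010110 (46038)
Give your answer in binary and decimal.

Apply | to each column (1 where either bit is 1):
  0100101001010110
| 1011001111010110
------------------
  1111101111010110

Answer: 1111101111010110 (64470)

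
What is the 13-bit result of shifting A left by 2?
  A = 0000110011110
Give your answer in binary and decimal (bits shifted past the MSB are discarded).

Shift left by 2: drop the top 2 bit(s), append 2 zero(s) on the right.
  0000110011110  ->  discard [00], keep [00110011110], append 00
= 0011001111000

Answer: 0011001111000 (1656)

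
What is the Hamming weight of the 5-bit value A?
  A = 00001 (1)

00001
1-bits at positions (from bit 0 = LSB): 0
Count = 1

Answer: 1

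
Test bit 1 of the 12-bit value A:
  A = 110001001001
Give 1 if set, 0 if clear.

Bit 1 is the 2nd from the right.
  110001001001
            ^
That bit is 0.

Answer: 0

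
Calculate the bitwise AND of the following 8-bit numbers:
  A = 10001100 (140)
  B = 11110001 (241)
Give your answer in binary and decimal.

Apply & to each column (1 only where both bits are 1):
  10001100
& 11110001
----------
  10000000

Answer: 10000000 (128)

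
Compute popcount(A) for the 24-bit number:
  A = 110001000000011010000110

110001000000011010000110
1-bits at positions (from bit 0 = LSB): 1, 2, 7, 9, 10, 18, 22, 23
Count = 8

Answer: 8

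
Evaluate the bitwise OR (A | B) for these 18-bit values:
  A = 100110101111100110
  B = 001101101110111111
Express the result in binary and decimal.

Apply | to each column (1 where either bit is 1):
  100110101111100110
| 001101101110111111
--------------------
  101111101111111111

Answer: 101111101111111111 (195583)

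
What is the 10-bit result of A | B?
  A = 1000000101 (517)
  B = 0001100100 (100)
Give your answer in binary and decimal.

Apply | to each column (1 where either bit is 1):
  1000000101
| 0001100100
------------
  1001100101

Answer: 1001100101 (613)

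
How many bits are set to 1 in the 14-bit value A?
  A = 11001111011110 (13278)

11001111011110
1-bits at positions (from bit 0 = LSB): 1, 2, 3, 4, 6, 7, 8, 9, 12, 13
Count = 10

Answer: 10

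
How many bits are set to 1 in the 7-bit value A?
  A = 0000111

0000111
1-bits at positions (from bit 0 = LSB): 0, 1, 2
Count = 3

Answer: 3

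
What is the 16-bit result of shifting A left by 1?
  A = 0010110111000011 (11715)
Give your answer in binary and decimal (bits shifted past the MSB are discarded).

Shift left by 1: drop the top 1 bit(s), append 1 zero(s) on the right.
  0010110111000011  ->  discard [0], keep [010110111000011], append 0
= 0101101110000110

Answer: 0101101110000110 (23430)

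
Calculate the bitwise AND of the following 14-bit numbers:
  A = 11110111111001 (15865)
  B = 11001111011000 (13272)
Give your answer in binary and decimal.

Apply & to each column (1 only where both bits are 1):
  11110111111001
& 11001111011000
----------------
  11000111011000

Answer: 11000111011000 (12760)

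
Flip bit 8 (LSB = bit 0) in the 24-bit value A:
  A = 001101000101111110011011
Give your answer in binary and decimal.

Mask = 1 << 8 = 000000000000000100000000
Bit 8 of A is 1; XOR with the mask flips it to 0.
  001101000101111110011011
^ 000000000000000100000000
--------------------------
  001101000101111010011011

Answer: 001101000101111010011011 (3432091)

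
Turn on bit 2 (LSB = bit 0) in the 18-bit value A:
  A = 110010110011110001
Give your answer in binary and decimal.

Mask = 1 << 2 = 000000000000000100
Bit 2 of A is 0, so OR-ing with the mask flips it to 1.
  110010110011110001
| 000000000000000100
--------------------
  110010110011110101

Answer: 110010110011110101 (208117)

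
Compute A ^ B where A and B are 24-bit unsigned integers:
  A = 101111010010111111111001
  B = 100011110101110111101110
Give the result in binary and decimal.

Apply ^ to each column (1 where bits differ):
  101111010010111111111001
^ 100011110101110111101110
--------------------------
  001100100111001000010111

Answer: 001100100111001000010111 (3306007)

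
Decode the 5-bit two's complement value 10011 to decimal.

MSB is 1, so the value is negative. Find the magnitude:
1. Invert bits:  01100
2. Add 1:        01101  = 13
3. Apply sign:   -13

Answer: -13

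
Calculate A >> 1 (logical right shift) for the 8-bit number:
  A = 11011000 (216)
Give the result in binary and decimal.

Logical shift right by 1: drop the bottom 1 bit(s), prepend 1 zero(s) on the left.
  11011000  ->  keep [1101100], discard [0], prepend 0
= 01101100

Answer: 01101100 (108)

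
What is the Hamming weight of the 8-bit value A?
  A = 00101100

00101100
1-bits at positions (from bit 0 = LSB): 2, 3, 5
Count = 3

Answer: 3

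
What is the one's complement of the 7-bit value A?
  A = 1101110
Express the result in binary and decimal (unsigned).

Flip each bit (0->1, 1->0):
  1101110
  0010001

Answer: 0010001 (17)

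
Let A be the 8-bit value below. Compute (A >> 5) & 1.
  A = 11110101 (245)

Bit 5 is the 6th from the right.
  11110101
    ^
That bit is 1.

Answer: 1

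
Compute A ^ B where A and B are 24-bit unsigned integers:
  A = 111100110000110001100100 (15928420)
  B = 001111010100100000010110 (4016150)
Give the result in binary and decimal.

Apply ^ to each column (1 where bits differ):
  111100110000110001100100
^ 001111010100100000010110
--------------------------
  110011100100010001110010

Answer: 110011100100010001110010 (13517938)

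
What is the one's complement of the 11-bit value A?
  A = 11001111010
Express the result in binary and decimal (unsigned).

Flip each bit (0->1, 1->0):
  11001111010
  00110000101

Answer: 00110000101 (389)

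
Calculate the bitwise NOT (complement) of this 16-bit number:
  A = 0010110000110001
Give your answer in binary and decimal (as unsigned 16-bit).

Flip each bit (0->1, 1->0):
  0010110000110001
  1101001111001110

Answer: 1101001111001110 (54222)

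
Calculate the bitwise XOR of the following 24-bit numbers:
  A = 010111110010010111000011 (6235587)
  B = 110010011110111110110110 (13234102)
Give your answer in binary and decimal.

Apply ^ to each column (1 where bits differ):
  010111110010010111000011
^ 110010011110111110110110
--------------------------
  100101101100101001110101

Answer: 100101101100101001110101 (9882229)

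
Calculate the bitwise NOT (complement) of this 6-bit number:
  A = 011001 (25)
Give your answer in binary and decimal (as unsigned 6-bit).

Flip each bit (0->1, 1->0):
  011001
  100110

Answer: 100110 (38)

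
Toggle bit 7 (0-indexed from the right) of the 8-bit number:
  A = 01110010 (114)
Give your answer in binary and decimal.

Mask = 1 << 7 = 10000000
Bit 7 of A is 0; XOR with the mask flips it to 1.
  01110010
^ 10000000
----------
  11110010

Answer: 11110010 (242)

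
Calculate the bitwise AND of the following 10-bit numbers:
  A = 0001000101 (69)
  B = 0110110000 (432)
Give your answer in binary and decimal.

Apply & to each column (1 only where both bits are 1):
  0001000101
& 0110110000
------------
  0000000000

Answer: 0000000000 (0)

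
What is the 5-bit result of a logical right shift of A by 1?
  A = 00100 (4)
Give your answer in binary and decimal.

Logical shift right by 1: drop the bottom 1 bit(s), prepend 1 zero(s) on the left.
  00100  ->  keep [0010], discard [0], prepend 0
= 00010

Answer: 00010 (2)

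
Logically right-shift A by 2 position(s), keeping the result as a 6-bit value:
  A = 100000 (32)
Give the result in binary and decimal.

Logical shift right by 2: drop the bottom 2 bit(s), prepend 2 zero(s) on the left.
  100000  ->  keep [1000], discard [00], prepend 00
= 001000

Answer: 001000 (8)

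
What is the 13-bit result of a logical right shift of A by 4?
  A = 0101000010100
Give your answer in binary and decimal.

Logical shift right by 4: drop the bottom 4 bit(s), prepend 4 zero(s) on the left.
  0101000010100  ->  keep [010100001], discard [0100], prepend 0000
= 0000010100001

Answer: 0000010100001 (161)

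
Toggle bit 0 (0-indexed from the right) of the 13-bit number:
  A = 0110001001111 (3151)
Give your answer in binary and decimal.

Mask = 1 << 0 = 0000000000001
Bit 0 of A is 1; XOR with the mask flips it to 0.
  0110001001111
^ 0000000000001
---------------
  0110001001110

Answer: 0110001001110 (3150)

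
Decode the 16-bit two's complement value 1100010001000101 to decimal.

MSB is 1, so the value is negative. Find the magnitude:
1. Invert bits:  0011101110111010
2. Add 1:        0011101110111011  = 15291
3. Apply sign:   -15291

Answer: -15291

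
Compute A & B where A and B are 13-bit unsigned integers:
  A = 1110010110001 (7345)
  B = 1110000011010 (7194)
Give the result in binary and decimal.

Apply & to each column (1 only where both bits are 1):
  1110010110001
& 1110000011010
---------------
  1110000010000

Answer: 1110000010000 (7184)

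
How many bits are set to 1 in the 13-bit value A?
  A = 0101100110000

0101100110000
1-bits at positions (from bit 0 = LSB): 4, 5, 8, 9, 11
Count = 5

Answer: 5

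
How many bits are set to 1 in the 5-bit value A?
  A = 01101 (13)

01101
1-bits at positions (from bit 0 = LSB): 0, 2, 3
Count = 3

Answer: 3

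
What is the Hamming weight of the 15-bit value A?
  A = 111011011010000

111011011010000
1-bits at positions (from bit 0 = LSB): 4, 6, 7, 9, 10, 12, 13, 14
Count = 8

Answer: 8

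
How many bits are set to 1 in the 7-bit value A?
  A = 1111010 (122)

1111010
1-bits at positions (from bit 0 = LSB): 1, 3, 4, 5, 6
Count = 5

Answer: 5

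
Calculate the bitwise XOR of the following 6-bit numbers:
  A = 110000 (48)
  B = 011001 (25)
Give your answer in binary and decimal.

Apply ^ to each column (1 where bits differ):
  110000
^ 011001
--------
  101001

Answer: 101001 (41)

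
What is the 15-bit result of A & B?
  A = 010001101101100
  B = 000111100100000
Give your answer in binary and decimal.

Apply & to each column (1 only where both bits are 1):
  010001101101100
& 000111100100000
-----------------
  000001100100000

Answer: 000001100100000 (800)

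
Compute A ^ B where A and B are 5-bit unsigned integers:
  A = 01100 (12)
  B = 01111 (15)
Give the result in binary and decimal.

Apply ^ to each column (1 where bits differ):
  01100
^ 01111
-------
  00011

Answer: 00011 (3)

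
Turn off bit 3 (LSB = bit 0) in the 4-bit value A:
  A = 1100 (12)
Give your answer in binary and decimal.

Mask = ~(1 << 3) = 0111
Bit 3 of A is 1, so AND-ing with the mask clears it to 0.
  1100
& 0111
------
  0100

Answer: 0100 (4)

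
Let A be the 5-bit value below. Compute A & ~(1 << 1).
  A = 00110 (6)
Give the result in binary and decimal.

Mask = ~(1 << 1) = 11101
Bit 1 of A is 1, so AND-ing with the mask clears it to 0.
  00110
& 11101
-------
  00100

Answer: 00100 (4)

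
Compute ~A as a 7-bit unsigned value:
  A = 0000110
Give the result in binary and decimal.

Flip each bit (0->1, 1->0):
  0000110
  1111001

Answer: 1111001 (121)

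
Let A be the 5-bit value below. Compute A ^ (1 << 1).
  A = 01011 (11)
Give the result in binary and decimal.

Mask = 1 << 1 = 00010
Bit 1 of A is 1; XOR with the mask flips it to 0.
  01011
^ 00010
-------
  01001

Answer: 01001 (9)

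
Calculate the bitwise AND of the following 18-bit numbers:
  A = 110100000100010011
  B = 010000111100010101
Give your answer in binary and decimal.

Apply & to each column (1 only where both bits are 1):
  110100000100010011
& 010000111100010101
--------------------
  010000000100010001

Answer: 010000000100010001 (65809)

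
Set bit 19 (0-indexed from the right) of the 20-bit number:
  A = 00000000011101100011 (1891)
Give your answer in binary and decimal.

Mask = 1 << 19 = 10000000000000000000
Bit 19 of A is 0, so OR-ing with the mask flips it to 1.
  00000000011101100011
| 10000000000000000000
----------------------
  10000000011101100011

Answer: 10000000011101100011 (526179)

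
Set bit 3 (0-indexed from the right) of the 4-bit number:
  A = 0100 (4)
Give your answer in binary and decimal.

Mask = 1 << 3 = 1000
Bit 3 of A is 0, so OR-ing with the mask flips it to 1.
  0100
| 1000
------
  1100

Answer: 1100 (12)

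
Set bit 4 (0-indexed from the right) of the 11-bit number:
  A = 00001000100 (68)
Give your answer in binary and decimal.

Mask = 1 << 4 = 00000010000
Bit 4 of A is 0, so OR-ing with the mask flips it to 1.
  00001000100
| 00000010000
-------------
  00001010100

Answer: 00001010100 (84)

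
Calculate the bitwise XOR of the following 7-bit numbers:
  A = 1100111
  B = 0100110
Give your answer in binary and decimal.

Apply ^ to each column (1 where bits differ):
  1100111
^ 0100110
---------
  1000001

Answer: 1000001 (65)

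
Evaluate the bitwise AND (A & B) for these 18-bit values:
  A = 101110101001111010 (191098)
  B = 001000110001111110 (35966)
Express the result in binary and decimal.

Apply & to each column (1 only where both bits are 1):
  101110101001111010
& 001000110001111110
--------------------
  001000100001111010

Answer: 001000100001111010 (34938)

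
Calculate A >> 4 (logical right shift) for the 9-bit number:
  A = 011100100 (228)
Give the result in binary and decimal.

Logical shift right by 4: drop the bottom 4 bit(s), prepend 4 zero(s) on the left.
  011100100  ->  keep [01110], discard [0100], prepend 0000
= 000001110

Answer: 000001110 (14)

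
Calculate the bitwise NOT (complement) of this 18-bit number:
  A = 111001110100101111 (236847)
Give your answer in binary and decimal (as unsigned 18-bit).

Flip each bit (0->1, 1->0):
  111001110100101111
  000110001011010000

Answer: 000110001011010000 (25296)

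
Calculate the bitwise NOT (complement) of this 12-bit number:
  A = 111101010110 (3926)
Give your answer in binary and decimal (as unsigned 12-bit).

Flip each bit (0->1, 1->0):
  111101010110
  000010101001

Answer: 000010101001 (169)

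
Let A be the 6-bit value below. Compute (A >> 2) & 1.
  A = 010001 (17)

Bit 2 is the 3rd from the right.
  010001
     ^
That bit is 0.

Answer: 0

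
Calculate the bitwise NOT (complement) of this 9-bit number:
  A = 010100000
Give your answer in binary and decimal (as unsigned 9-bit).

Flip each bit (0->1, 1->0):
  010100000
  101011111

Answer: 101011111 (351)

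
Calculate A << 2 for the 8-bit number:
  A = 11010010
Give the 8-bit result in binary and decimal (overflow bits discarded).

Shift left by 2: drop the top 2 bit(s), append 2 zero(s) on the right.
  11010010  ->  discard [11], keep [010010], append 00
= 01001000

Answer: 01001000 (72)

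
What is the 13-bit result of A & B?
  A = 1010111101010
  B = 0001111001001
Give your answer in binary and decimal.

Apply & to each column (1 only where both bits are 1):
  1010111101010
& 0001111001001
---------------
  0000111001000

Answer: 0000111001000 (456)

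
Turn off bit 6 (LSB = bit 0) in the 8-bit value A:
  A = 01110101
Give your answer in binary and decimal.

Mask = ~(1 << 6) = 10111111
Bit 6 of A is 1, so AND-ing with the mask clears it to 0.
  01110101
& 10111111
----------
  00110101

Answer: 00110101 (53)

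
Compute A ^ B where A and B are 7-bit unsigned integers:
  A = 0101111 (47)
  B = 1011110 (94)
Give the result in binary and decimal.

Apply ^ to each column (1 where bits differ):
  0101111
^ 1011110
---------
  1110001

Answer: 1110001 (113)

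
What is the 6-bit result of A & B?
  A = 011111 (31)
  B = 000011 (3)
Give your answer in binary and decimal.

Apply & to each column (1 only where both bits are 1):
  011111
& 000011
--------
  000011

Answer: 000011 (3)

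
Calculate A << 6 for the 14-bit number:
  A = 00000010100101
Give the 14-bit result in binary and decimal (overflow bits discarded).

Shift left by 6: drop the top 6 bit(s), append 6 zero(s) on the right.
  00000010100101  ->  discard [000000], keep [10100101], append 000000
= 10100101000000

Answer: 10100101000000 (10560)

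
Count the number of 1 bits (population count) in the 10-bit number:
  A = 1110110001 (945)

1110110001
1-bits at positions (from bit 0 = LSB): 0, 4, 5, 7, 8, 9
Count = 6

Answer: 6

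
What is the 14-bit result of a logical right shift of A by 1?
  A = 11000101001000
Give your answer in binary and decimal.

Logical shift right by 1: drop the bottom 1 bit(s), prepend 1 zero(s) on the left.
  11000101001000  ->  keep [1100010100100], discard [0], prepend 0
= 01100010100100

Answer: 01100010100100 (6308)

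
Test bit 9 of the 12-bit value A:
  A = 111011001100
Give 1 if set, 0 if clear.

Bit 9 is the 10th from the right.
  111011001100
    ^
That bit is 1.

Answer: 1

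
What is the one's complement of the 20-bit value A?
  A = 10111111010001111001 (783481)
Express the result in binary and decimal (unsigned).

Flip each bit (0->1, 1->0):
  10111111010001111001
  01000000101110000110

Answer: 01000000101110000110 (265094)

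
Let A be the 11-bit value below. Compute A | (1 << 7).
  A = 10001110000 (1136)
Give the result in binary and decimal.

Mask = 1 << 7 = 00010000000
Bit 7 of A is 0, so OR-ing with the mask flips it to 1.
  10001110000
| 00010000000
-------------
  10011110000

Answer: 10011110000 (1264)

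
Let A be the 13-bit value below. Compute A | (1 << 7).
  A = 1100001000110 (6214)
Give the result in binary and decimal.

Mask = 1 << 7 = 0000010000000
Bit 7 of A is 0, so OR-ing with the mask flips it to 1.
  1100001000110
| 0000010000000
---------------
  1100011000110

Answer: 1100011000110 (6342)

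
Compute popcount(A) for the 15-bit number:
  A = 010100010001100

010100010001100
1-bits at positions (from bit 0 = LSB): 2, 3, 7, 11, 13
Count = 5

Answer: 5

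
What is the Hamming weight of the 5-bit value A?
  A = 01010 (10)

01010
1-bits at positions (from bit 0 = LSB): 1, 3
Count = 2

Answer: 2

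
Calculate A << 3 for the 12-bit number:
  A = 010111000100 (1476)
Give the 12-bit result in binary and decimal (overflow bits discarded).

Shift left by 3: drop the top 3 bit(s), append 3 zero(s) on the right.
  010111000100  ->  discard [010], keep [111000100], append 000
= 111000100000

Answer: 111000100000 (3616)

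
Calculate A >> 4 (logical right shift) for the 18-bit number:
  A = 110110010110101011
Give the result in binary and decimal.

Logical shift right by 4: drop the bottom 4 bit(s), prepend 4 zero(s) on the left.
  110110010110101011  ->  keep [11011001011010], discard [1011], prepend 0000
= 000011011001011010

Answer: 000011011001011010 (13914)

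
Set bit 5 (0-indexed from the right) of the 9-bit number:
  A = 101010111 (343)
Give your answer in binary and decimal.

Mask = 1 << 5 = 000100000
Bit 5 of A is 0, so OR-ing with the mask flips it to 1.
  101010111
| 000100000
-----------
  101110111

Answer: 101110111 (375)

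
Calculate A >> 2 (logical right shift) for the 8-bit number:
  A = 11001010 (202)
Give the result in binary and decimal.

Logical shift right by 2: drop the bottom 2 bit(s), prepend 2 zero(s) on the left.
  11001010  ->  keep [110010], discard [10], prepend 00
= 00110010

Answer: 00110010 (50)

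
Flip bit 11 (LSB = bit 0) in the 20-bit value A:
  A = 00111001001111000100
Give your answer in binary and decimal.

Mask = 1 << 11 = 00000000100000000000
Bit 11 of A is 0; XOR with the mask flips it to 1.
  00111001001111000100
^ 00000000100000000000
----------------------
  00111001101111000100

Answer: 00111001101111000100 (236484)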